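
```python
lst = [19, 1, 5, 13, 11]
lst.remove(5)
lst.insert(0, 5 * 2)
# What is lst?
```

After line 1: lst = [19, 1, 5, 13, 11]
After line 2 (remove first 5): lst = [19, 1, 13, 11]
After line 3 (insert 10 at index 0): lst = [10, 19, 1, 13, 11]

[10, 19, 1, 13, 11]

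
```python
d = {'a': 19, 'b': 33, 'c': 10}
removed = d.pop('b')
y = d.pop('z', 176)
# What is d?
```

After line 1: d = {'a': 19, 'b': 33, 'c': 10}
After line 2 (pop 'b' returns 33): d = {'a': 19, 'c': 10}, removed = 33
After line 3 (pop 'z' missing, returns default 176): d = {'a': 19, 'c': 10}, y = 176

{'a': 19, 'c': 10}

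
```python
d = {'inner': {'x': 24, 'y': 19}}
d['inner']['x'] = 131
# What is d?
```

After line 1: d = {'inner': {'x': 24, 'y': 19}}
After line 2 (inner x overwritten): d = {'inner': {'x': 131, 'y': 19}}

{'inner': {'x': 131, 'y': 19}}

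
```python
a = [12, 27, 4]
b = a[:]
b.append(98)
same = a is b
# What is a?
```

After line 1: a = [12, 27, 4]
After line 2 (b = a[:] is a shallow copy, new object): a = [12, 27, 4], b = [12, 27, 4]
After line 3 (append only mutates b): a = [12, 27, 4], b = [12, 27, 4, 98]
After line 4 (same = a is b; different objects -> False): same = False

[12, 27, 4]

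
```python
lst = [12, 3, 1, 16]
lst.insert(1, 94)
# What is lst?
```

[12, 94, 3, 1, 16]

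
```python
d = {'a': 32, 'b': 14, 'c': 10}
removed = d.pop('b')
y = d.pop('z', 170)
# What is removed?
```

After line 1: d = {'a': 32, 'b': 14, 'c': 10}
After line 2 (pop 'b' returns 14): d = {'a': 32, 'c': 10}, removed = 14
After line 3 (pop 'z' missing, returns default 170): d = {'a': 32, 'c': 10}, y = 170

14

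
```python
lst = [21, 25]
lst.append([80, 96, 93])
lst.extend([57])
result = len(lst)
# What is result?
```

After line 1: lst = [21, 25]
After line 2 (append adds [80, 96, 93] as single element): lst = [21, 25, [80, 96, 93]]
After line 3 (extend unpacks [57], adds 57): lst = [21, 25, [80, 96, 93], 57]
After line 4: result = len(lst) = 4

4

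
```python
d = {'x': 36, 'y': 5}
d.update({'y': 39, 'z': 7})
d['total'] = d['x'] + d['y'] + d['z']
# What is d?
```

After line 1: d = {'x': 36, 'y': 5}
After line 2 (y overwritten, z added): d = {'x': 36, 'y': 39, 'z': 7}
After line 3 (total = 36 + 39 + 7 = 82): d = {'x': 36, 'y': 39, 'z': 7, 'total': 82}

{'x': 36, 'y': 39, 'z': 7, 'total': 82}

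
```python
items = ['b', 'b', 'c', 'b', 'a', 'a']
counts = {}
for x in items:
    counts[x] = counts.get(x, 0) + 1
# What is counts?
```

Initial: counts = {}, items = ['b', 'b', 'c', 'b', 'a', 'a']
See 'b': counts = {'b': 1}
See 'b': counts = {'b': 2}
See 'c': counts = {'b': 2, 'c': 1}
See 'b': counts = {'b': 3, 'c': 1}
See 'a': counts = {'b': 3, 'c': 1, 'a': 1}
See 'a': counts = {'b': 3, 'c': 1, 'a': 2}

{'b': 3, 'c': 1, 'a': 2}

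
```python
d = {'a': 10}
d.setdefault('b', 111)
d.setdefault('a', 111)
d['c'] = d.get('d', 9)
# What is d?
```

After line 1: d = {'a': 10}
After line 2 (setdefault adds 'b'=111): d = {'a': 10, 'b': 111}
After line 3 (setdefault 'a' no-op, already exists): d = {'a': 10, 'b': 111}
After line 4 (get('d', 9) returns default since 'd' not in d): d = {'a': 10, 'b': 111, 'c': 9}

{'a': 10, 'b': 111, 'c': 9}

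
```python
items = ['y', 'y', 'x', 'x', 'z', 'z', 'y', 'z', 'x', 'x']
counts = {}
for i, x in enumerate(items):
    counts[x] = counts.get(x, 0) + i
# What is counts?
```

Initial: counts = {}, items = ['y', 'y', 'x', 'x', 'z', 'z', 'y', 'z', 'x', 'x']
i=0, x='y': counts = {'y': 0}
i=1, x='y': counts = {'y': 1}
i=2, x='x': counts = {'y': 1, 'x': 2}
i=3, x='x': counts = {'y': 1, 'x': 5}
i=4, x='z': counts = {'y': 1, 'x': 5, 'z': 4}
i=5, x='z': counts = {'y': 1, 'x': 5, 'z': 9}
i=6, x='y': counts = {'y': 7, 'x': 5, 'z': 9}
i=7, x='z': counts = {'y': 7, 'x': 5, 'z': 16}
i=8, x='x': counts = {'y': 7, 'x': 13, 'z': 16}
i=9, x='x': counts = {'y': 7, 'x': 22, 'z': 16}

{'y': 7, 'x': 22, 'z': 16}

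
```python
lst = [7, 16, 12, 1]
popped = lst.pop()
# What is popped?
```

1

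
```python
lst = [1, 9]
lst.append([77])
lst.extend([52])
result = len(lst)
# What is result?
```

After line 1: lst = [1, 9]
After line 2 (append adds [77] as single element): lst = [1, 9, [77]]
After line 3 (extend unpacks [52], adds 52): lst = [1, 9, [77], 52]
After line 4: result = len(lst) = 4

4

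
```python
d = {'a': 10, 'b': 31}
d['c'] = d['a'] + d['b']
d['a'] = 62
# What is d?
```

After line 1: d = {'a': 10, 'b': 31}
After line 2 (d['c'] = 10 + 31): d = {'a': 10, 'b': 31, 'c': 41}
After line 3: d = {'a': 62, 'b': 31, 'c': 41}

{'a': 62, 'b': 31, 'c': 41}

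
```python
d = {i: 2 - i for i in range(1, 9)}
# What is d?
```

{1: 1, 2: 0, 3: -1, 4: -2, 5: -3, 6: -4, 7: -5, 8: -6}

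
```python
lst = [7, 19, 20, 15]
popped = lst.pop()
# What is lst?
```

[7, 19, 20]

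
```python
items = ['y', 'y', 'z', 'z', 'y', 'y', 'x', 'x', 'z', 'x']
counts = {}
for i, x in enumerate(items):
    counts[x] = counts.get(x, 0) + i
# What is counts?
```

Initial: counts = {}, items = ['y', 'y', 'z', 'z', 'y', 'y', 'x', 'x', 'z', 'x']
i=0, x='y': counts = {'y': 0}
i=1, x='y': counts = {'y': 1}
i=2, x='z': counts = {'y': 1, 'z': 2}
i=3, x='z': counts = {'y': 1, 'z': 5}
i=4, x='y': counts = {'y': 5, 'z': 5}
i=5, x='y': counts = {'y': 10, 'z': 5}
i=6, x='x': counts = {'y': 10, 'z': 5, 'x': 6}
i=7, x='x': counts = {'y': 10, 'z': 5, 'x': 13}
i=8, x='z': counts = {'y': 10, 'z': 13, 'x': 13}
i=9, x='x': counts = {'y': 10, 'z': 13, 'x': 22}

{'y': 10, 'z': 13, 'x': 22}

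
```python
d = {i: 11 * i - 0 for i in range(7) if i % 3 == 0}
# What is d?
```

{0: 0, 3: 33, 6: 66}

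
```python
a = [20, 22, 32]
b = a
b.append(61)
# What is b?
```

After line 1: a = [20, 22, 32]
After line 2 (b = a is an alias, same object): a = [20, 22, 32], b = [20, 22, 32]
After line 3 (b.append mutates the shared list): a = [20, 22, 32, 61], b = [20, 22, 32, 61]

[20, 22, 32, 61]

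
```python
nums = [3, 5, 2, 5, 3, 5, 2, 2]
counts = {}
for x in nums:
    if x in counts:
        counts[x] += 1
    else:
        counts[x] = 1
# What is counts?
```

Initial: counts = {}, nums = [3, 5, 2, 5, 3, 5, 2, 2]
See 3: counts = {3: 1}
See 5: counts = {3: 1, 5: 1}
See 2: counts = {3: 1, 5: 1, 2: 1}
See 5: counts = {3: 1, 5: 2, 2: 1}
See 3: counts = {3: 2, 5: 2, 2: 1}
See 5: counts = {3: 2, 5: 3, 2: 1}
See 2: counts = {3: 2, 5: 3, 2: 2}
See 2: counts = {3: 2, 5: 3, 2: 3}

{3: 2, 5: 3, 2: 3}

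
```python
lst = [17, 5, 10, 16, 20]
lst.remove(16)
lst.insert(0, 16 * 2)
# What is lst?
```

After line 1: lst = [17, 5, 10, 16, 20]
After line 2 (remove first 16): lst = [17, 5, 10, 20]
After line 3 (insert 32 at index 0): lst = [32, 17, 5, 10, 20]

[32, 17, 5, 10, 20]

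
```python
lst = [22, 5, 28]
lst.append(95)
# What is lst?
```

[22, 5, 28, 95]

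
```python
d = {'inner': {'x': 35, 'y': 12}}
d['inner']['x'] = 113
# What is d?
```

After line 1: d = {'inner': {'x': 35, 'y': 12}}
After line 2 (inner x overwritten): d = {'inner': {'x': 113, 'y': 12}}

{'inner': {'x': 113, 'y': 12}}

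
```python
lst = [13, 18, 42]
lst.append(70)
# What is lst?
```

[13, 18, 42, 70]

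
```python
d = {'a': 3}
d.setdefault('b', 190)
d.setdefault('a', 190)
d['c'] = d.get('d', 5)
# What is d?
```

After line 1: d = {'a': 3}
After line 2 (setdefault adds 'b'=190): d = {'a': 3, 'b': 190}
After line 3 (setdefault 'a' no-op, already exists): d = {'a': 3, 'b': 190}
After line 4 (get('d', 5) returns default since 'd' not in d): d = {'a': 3, 'b': 190, 'c': 5}

{'a': 3, 'b': 190, 'c': 5}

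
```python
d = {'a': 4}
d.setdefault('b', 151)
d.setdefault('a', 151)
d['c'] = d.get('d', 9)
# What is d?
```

After line 1: d = {'a': 4}
After line 2 (setdefault adds 'b'=151): d = {'a': 4, 'b': 151}
After line 3 (setdefault 'a' no-op, already exists): d = {'a': 4, 'b': 151}
After line 4 (get('d', 9) returns default since 'd' not in d): d = {'a': 4, 'b': 151, 'c': 9}

{'a': 4, 'b': 151, 'c': 9}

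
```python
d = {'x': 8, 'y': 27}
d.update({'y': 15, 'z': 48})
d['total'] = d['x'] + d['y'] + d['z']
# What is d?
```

After line 1: d = {'x': 8, 'y': 27}
After line 2 (y overwritten, z added): d = {'x': 8, 'y': 15, 'z': 48}
After line 3 (total = 8 + 15 + 48 = 71): d = {'x': 8, 'y': 15, 'z': 48, 'total': 71}

{'x': 8, 'y': 15, 'z': 48, 'total': 71}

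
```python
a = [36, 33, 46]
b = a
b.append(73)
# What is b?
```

After line 1: a = [36, 33, 46]
After line 2 (b = a is an alias, same object): a = [36, 33, 46], b = [36, 33, 46]
After line 3 (b.append mutates the shared list): a = [36, 33, 46, 73], b = [36, 33, 46, 73]

[36, 33, 46, 73]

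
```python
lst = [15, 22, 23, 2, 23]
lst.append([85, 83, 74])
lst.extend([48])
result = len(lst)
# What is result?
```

After line 1: lst = [15, 22, 23, 2, 23]
After line 2 (append adds [85, 83, 74] as single element): lst = [15, 22, 23, 2, 23, [85, 83, 74]]
After line 3 (extend unpacks [48], adds 48): lst = [15, 22, 23, 2, 23, [85, 83, 74], 48]
After line 4: result = len(lst) = 7

7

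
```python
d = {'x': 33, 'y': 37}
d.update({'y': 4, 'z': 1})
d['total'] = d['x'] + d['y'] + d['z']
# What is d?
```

After line 1: d = {'x': 33, 'y': 37}
After line 2 (y overwritten, z added): d = {'x': 33, 'y': 4, 'z': 1}
After line 3 (total = 33 + 4 + 1 = 38): d = {'x': 33, 'y': 4, 'z': 1, 'total': 38}

{'x': 33, 'y': 4, 'z': 1, 'total': 38}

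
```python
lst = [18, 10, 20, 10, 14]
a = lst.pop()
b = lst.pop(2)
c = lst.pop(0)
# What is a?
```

After line 1: lst = [18, 10, 20, 10, 14]
After line 2 (pop() -> a = 14): lst = [18, 10, 20, 10]
After line 3 (pop(2) -> b = 20): lst = [18, 10, 10]
After line 4 (pop(0) -> c = 18): lst = [10, 10]

14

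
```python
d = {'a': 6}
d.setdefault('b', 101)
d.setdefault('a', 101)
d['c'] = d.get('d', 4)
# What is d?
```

After line 1: d = {'a': 6}
After line 2 (setdefault adds 'b'=101): d = {'a': 6, 'b': 101}
After line 3 (setdefault 'a' no-op, already exists): d = {'a': 6, 'b': 101}
After line 4 (get('d', 4) returns default since 'd' not in d): d = {'a': 6, 'b': 101, 'c': 4}

{'a': 6, 'b': 101, 'c': 4}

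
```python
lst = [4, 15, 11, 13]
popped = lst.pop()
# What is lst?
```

[4, 15, 11]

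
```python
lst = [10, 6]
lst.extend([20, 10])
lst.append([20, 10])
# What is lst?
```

After line 1: lst = [10, 6]
After line 2 (extend unpacks [20, 10]): lst = [10, 6, 20, 10]
After line 3 (append adds [20, 10] as single element): lst = [10, 6, 20, 10, [20, 10]]

[10, 6, 20, 10, [20, 10]]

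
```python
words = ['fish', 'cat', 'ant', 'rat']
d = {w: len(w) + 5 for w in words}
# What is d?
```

{'fish': 9, 'cat': 8, 'ant': 8, 'rat': 8}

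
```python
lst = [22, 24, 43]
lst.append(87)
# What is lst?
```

[22, 24, 43, 87]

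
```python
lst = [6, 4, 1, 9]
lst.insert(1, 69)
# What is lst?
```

[6, 69, 4, 1, 9]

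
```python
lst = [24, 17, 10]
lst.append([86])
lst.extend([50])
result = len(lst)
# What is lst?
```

After line 1: lst = [24, 17, 10]
After line 2 (append adds [86] as single element): lst = [24, 17, 10, [86]]
After line 3 (extend unpacks [50], adds 50): lst = [24, 17, 10, [86], 50]
After line 4: result = len(lst) = 5

[24, 17, 10, [86], 50]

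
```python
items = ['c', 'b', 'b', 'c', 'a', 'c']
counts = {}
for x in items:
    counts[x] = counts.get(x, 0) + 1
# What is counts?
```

Initial: counts = {}, items = ['c', 'b', 'b', 'c', 'a', 'c']
See 'c': counts = {'c': 1}
See 'b': counts = {'c': 1, 'b': 1}
See 'b': counts = {'c': 1, 'b': 2}
See 'c': counts = {'c': 2, 'b': 2}
See 'a': counts = {'c': 2, 'b': 2, 'a': 1}
See 'c': counts = {'c': 3, 'b': 2, 'a': 1}

{'c': 3, 'b': 2, 'a': 1}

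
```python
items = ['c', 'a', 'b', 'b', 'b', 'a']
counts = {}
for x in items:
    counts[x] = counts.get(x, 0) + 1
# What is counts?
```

Initial: counts = {}, items = ['c', 'a', 'b', 'b', 'b', 'a']
See 'c': counts = {'c': 1}
See 'a': counts = {'c': 1, 'a': 1}
See 'b': counts = {'c': 1, 'a': 1, 'b': 1}
See 'b': counts = {'c': 1, 'a': 1, 'b': 2}
See 'b': counts = {'c': 1, 'a': 1, 'b': 3}
See 'a': counts = {'c': 1, 'a': 2, 'b': 3}

{'c': 1, 'a': 2, 'b': 3}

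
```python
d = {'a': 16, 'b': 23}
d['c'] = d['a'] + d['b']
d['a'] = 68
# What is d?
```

After line 1: d = {'a': 16, 'b': 23}
After line 2 (d['c'] = 16 + 23): d = {'a': 16, 'b': 23, 'c': 39}
After line 3: d = {'a': 68, 'b': 23, 'c': 39}

{'a': 68, 'b': 23, 'c': 39}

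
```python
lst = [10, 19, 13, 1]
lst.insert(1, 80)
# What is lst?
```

[10, 80, 19, 13, 1]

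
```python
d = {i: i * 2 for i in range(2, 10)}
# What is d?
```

{2: 4, 3: 6, 4: 8, 5: 10, 6: 12, 7: 14, 8: 16, 9: 18}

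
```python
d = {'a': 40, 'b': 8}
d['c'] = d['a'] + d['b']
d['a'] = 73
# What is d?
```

After line 1: d = {'a': 40, 'b': 8}
After line 2 (d['c'] = 40 + 8): d = {'a': 40, 'b': 8, 'c': 48}
After line 3: d = {'a': 73, 'b': 8, 'c': 48}

{'a': 73, 'b': 8, 'c': 48}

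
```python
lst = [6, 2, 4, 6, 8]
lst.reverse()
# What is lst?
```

[8, 6, 4, 2, 6]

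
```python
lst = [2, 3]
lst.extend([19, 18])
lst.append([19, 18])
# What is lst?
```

After line 1: lst = [2, 3]
After line 2 (extend unpacks [19, 18]): lst = [2, 3, 19, 18]
After line 3 (append adds [19, 18] as single element): lst = [2, 3, 19, 18, [19, 18]]

[2, 3, 19, 18, [19, 18]]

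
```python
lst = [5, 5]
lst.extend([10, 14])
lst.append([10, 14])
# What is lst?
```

After line 1: lst = [5, 5]
After line 2 (extend unpacks [10, 14]): lst = [5, 5, 10, 14]
After line 3 (append adds [10, 14] as single element): lst = [5, 5, 10, 14, [10, 14]]

[5, 5, 10, 14, [10, 14]]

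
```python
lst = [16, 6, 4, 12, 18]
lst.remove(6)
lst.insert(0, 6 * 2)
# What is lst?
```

After line 1: lst = [16, 6, 4, 12, 18]
After line 2 (remove first 6): lst = [16, 4, 12, 18]
After line 3 (insert 12 at index 0): lst = [12, 16, 4, 12, 18]

[12, 16, 4, 12, 18]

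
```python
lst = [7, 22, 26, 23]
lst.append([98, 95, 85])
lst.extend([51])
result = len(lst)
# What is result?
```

After line 1: lst = [7, 22, 26, 23]
After line 2 (append adds [98, 95, 85] as single element): lst = [7, 22, 26, 23, [98, 95, 85]]
After line 3 (extend unpacks [51], adds 51): lst = [7, 22, 26, 23, [98, 95, 85], 51]
After line 4: result = len(lst) = 6

6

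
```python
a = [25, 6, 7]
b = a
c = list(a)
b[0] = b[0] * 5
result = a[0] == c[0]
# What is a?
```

After line 1: a = [25, 6, 7]
After line 2 (b = a, alias): a = [25, 6, 7], b = [25, 6, 7]
After line 3 (c = list(a) is a copy, new object): c = [25, 6, 7]
After line 4 (b[0] = 25 * 5 = 125; mutates shared a/b): a = b = [125, 6, 7], c = [25, 6, 7]
After line 5 (a[0] = 125, c[0] = 25; result = False)

[125, 6, 7]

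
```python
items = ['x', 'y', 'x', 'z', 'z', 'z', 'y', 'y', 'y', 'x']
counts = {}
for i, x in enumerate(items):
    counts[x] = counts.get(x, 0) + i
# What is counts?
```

Initial: counts = {}, items = ['x', 'y', 'x', 'z', 'z', 'z', 'y', 'y', 'y', 'x']
i=0, x='x': counts = {'x': 0}
i=1, x='y': counts = {'x': 0, 'y': 1}
i=2, x='x': counts = {'x': 2, 'y': 1}
i=3, x='z': counts = {'x': 2, 'y': 1, 'z': 3}
i=4, x='z': counts = {'x': 2, 'y': 1, 'z': 7}
i=5, x='z': counts = {'x': 2, 'y': 1, 'z': 12}
i=6, x='y': counts = {'x': 2, 'y': 7, 'z': 12}
i=7, x='y': counts = {'x': 2, 'y': 14, 'z': 12}
i=8, x='y': counts = {'x': 2, 'y': 22, 'z': 12}
i=9, x='x': counts = {'x': 11, 'y': 22, 'z': 12}

{'x': 11, 'y': 22, 'z': 12}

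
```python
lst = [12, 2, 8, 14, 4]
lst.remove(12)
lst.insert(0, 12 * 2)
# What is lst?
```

After line 1: lst = [12, 2, 8, 14, 4]
After line 2 (remove first 12): lst = [2, 8, 14, 4]
After line 3 (insert 24 at index 0): lst = [24, 2, 8, 14, 4]

[24, 2, 8, 14, 4]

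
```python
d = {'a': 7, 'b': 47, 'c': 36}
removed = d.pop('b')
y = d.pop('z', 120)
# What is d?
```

After line 1: d = {'a': 7, 'b': 47, 'c': 36}
After line 2 (pop 'b' returns 47): d = {'a': 7, 'c': 36}, removed = 47
After line 3 (pop 'z' missing, returns default 120): d = {'a': 7, 'c': 36}, y = 120

{'a': 7, 'c': 36}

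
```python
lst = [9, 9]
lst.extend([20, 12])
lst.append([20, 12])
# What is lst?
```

After line 1: lst = [9, 9]
After line 2 (extend unpacks [20, 12]): lst = [9, 9, 20, 12]
After line 3 (append adds [20, 12] as single element): lst = [9, 9, 20, 12, [20, 12]]

[9, 9, 20, 12, [20, 12]]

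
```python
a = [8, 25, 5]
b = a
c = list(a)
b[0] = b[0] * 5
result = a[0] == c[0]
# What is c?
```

After line 1: a = [8, 25, 5]
After line 2 (b = a, alias): a = [8, 25, 5], b = [8, 25, 5]
After line 3 (c = list(a) is a copy, new object): c = [8, 25, 5]
After line 4 (b[0] = 8 * 5 = 40; mutates shared a/b): a = b = [40, 25, 5], c = [8, 25, 5]
After line 5 (a[0] = 40, c[0] = 8; result = False)

[8, 25, 5]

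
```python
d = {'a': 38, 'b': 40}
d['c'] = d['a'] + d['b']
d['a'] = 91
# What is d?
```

After line 1: d = {'a': 38, 'b': 40}
After line 2 (d['c'] = 38 + 40): d = {'a': 38, 'b': 40, 'c': 78}
After line 3: d = {'a': 91, 'b': 40, 'c': 78}

{'a': 91, 'b': 40, 'c': 78}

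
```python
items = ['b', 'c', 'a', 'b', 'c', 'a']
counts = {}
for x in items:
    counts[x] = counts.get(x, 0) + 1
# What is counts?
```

Initial: counts = {}, items = ['b', 'c', 'a', 'b', 'c', 'a']
See 'b': counts = {'b': 1}
See 'c': counts = {'b': 1, 'c': 1}
See 'a': counts = {'b': 1, 'c': 1, 'a': 1}
See 'b': counts = {'b': 2, 'c': 1, 'a': 1}
See 'c': counts = {'b': 2, 'c': 2, 'a': 1}
See 'a': counts = {'b': 2, 'c': 2, 'a': 2}

{'b': 2, 'c': 2, 'a': 2}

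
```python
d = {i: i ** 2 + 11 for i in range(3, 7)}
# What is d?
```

{3: 20, 4: 27, 5: 36, 6: 47}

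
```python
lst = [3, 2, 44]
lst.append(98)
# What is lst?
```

[3, 2, 44, 98]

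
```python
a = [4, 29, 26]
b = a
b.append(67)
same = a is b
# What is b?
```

After line 1: a = [4, 29, 26]
After line 2 (b = a is an alias, same object): a = [4, 29, 26], b = [4, 29, 26]
After line 3 (b.append mutates the shared list): a = [4, 29, 26, 67], b = [4, 29, 26, 67]
After line 4 (same = a is b; same object -> True): same = True

[4, 29, 26, 67]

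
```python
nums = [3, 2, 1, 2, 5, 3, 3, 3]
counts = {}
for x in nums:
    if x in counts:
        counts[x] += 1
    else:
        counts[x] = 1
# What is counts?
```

Initial: counts = {}, nums = [3, 2, 1, 2, 5, 3, 3, 3]
See 3: counts = {3: 1}
See 2: counts = {3: 1, 2: 1}
See 1: counts = {3: 1, 2: 1, 1: 1}
See 2: counts = {3: 1, 2: 2, 1: 1}
See 5: counts = {3: 1, 2: 2, 1: 1, 5: 1}
See 3: counts = {3: 2, 2: 2, 1: 1, 5: 1}
See 3: counts = {3: 3, 2: 2, 1: 1, 5: 1}
See 3: counts = {3: 4, 2: 2, 1: 1, 5: 1}

{3: 4, 2: 2, 1: 1, 5: 1}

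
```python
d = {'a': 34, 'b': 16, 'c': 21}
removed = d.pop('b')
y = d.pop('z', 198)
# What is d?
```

After line 1: d = {'a': 34, 'b': 16, 'c': 21}
After line 2 (pop 'b' returns 16): d = {'a': 34, 'c': 21}, removed = 16
After line 3 (pop 'z' missing, returns default 198): d = {'a': 34, 'c': 21}, y = 198

{'a': 34, 'c': 21}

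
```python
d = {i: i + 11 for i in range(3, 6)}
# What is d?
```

{3: 14, 4: 15, 5: 16}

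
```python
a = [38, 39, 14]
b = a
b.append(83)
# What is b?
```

After line 1: a = [38, 39, 14]
After line 2 (b = a is an alias, same object): a = [38, 39, 14], b = [38, 39, 14]
After line 3 (b.append mutates the shared list): a = [38, 39, 14, 83], b = [38, 39, 14, 83]

[38, 39, 14, 83]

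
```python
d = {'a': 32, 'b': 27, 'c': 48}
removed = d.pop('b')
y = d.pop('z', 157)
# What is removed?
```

After line 1: d = {'a': 32, 'b': 27, 'c': 48}
After line 2 (pop 'b' returns 27): d = {'a': 32, 'c': 48}, removed = 27
After line 3 (pop 'z' missing, returns default 157): d = {'a': 32, 'c': 48}, y = 157

27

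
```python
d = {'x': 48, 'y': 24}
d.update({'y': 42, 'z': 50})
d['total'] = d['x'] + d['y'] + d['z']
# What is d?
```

After line 1: d = {'x': 48, 'y': 24}
After line 2 (y overwritten, z added): d = {'x': 48, 'y': 42, 'z': 50}
After line 3 (total = 48 + 42 + 50 = 140): d = {'x': 48, 'y': 42, 'z': 50, 'total': 140}

{'x': 48, 'y': 42, 'z': 50, 'total': 140}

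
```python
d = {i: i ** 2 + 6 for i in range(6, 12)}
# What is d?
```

{6: 42, 7: 55, 8: 70, 9: 87, 10: 106, 11: 127}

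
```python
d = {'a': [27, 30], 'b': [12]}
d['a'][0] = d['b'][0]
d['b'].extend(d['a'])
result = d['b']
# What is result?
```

After line 1: d = {'a': [27, 30], 'b': [12]}
After line 2 (a[0] = b[0] = 12): d = {'a': [12, 30], 'b': [12]}
After line 3 (b.extend(a) appends [12, 30]): d = {'a': [12, 30], 'b': [12, 12, 30]}
After line 4: result = d['b'] = [12, 12, 30]

[12, 12, 30]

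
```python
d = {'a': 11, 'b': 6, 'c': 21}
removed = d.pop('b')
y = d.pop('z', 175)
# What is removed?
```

After line 1: d = {'a': 11, 'b': 6, 'c': 21}
After line 2 (pop 'b' returns 6): d = {'a': 11, 'c': 21}, removed = 6
After line 3 (pop 'z' missing, returns default 175): d = {'a': 11, 'c': 21}, y = 175

6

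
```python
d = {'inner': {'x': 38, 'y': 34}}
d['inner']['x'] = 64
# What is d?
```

After line 1: d = {'inner': {'x': 38, 'y': 34}}
After line 2 (inner x overwritten): d = {'inner': {'x': 64, 'y': 34}}

{'inner': {'x': 64, 'y': 34}}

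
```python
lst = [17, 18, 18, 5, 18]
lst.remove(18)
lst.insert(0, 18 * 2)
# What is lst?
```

After line 1: lst = [17, 18, 18, 5, 18]
After line 2 (remove first 18): lst = [17, 18, 5, 18]
After line 3 (insert 36 at index 0): lst = [36, 17, 18, 5, 18]

[36, 17, 18, 5, 18]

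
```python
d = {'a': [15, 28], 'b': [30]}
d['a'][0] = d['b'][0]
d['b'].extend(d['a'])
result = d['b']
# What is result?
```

After line 1: d = {'a': [15, 28], 'b': [30]}
After line 2 (a[0] = b[0] = 30): d = {'a': [30, 28], 'b': [30]}
After line 3 (b.extend(a) appends [30, 28]): d = {'a': [30, 28], 'b': [30, 30, 28]}
After line 4: result = d['b'] = [30, 30, 28]

[30, 30, 28]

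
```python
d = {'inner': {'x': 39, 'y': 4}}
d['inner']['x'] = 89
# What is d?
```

After line 1: d = {'inner': {'x': 39, 'y': 4}}
After line 2 (inner x overwritten): d = {'inner': {'x': 89, 'y': 4}}

{'inner': {'x': 89, 'y': 4}}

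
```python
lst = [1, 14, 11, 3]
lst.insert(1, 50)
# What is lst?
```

[1, 50, 14, 11, 3]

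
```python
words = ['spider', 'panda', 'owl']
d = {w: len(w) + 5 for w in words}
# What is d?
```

{'spider': 11, 'panda': 10, 'owl': 8}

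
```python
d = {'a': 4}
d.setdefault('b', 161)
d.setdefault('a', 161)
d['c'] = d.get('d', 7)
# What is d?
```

After line 1: d = {'a': 4}
After line 2 (setdefault adds 'b'=161): d = {'a': 4, 'b': 161}
After line 3 (setdefault 'a' no-op, already exists): d = {'a': 4, 'b': 161}
After line 4 (get('d', 7) returns default since 'd' not in d): d = {'a': 4, 'b': 161, 'c': 7}

{'a': 4, 'b': 161, 'c': 7}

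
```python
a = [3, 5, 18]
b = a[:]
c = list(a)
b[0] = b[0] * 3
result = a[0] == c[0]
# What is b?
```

After line 1: a = [3, 5, 18]
After line 2 (b = a[:], copy): a = [3, 5, 18], b = [3, 5, 18]
After line 3 (c = list(a) is a copy, new object): c = [3, 5, 18]
After line 4 (b[0] = 3 * 3 = 9; only b mutates (copy)): a = [3, 5, 18], b = [9, 5, 18], c = [3, 5, 18]
After line 5 (a[0] = 3, c[0] = 3; result = True)

[9, 5, 18]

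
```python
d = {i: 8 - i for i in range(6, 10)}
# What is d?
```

{6: 2, 7: 1, 8: 0, 9: -1}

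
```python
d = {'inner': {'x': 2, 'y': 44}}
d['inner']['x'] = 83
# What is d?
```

After line 1: d = {'inner': {'x': 2, 'y': 44}}
After line 2 (inner x overwritten): d = {'inner': {'x': 83, 'y': 44}}

{'inner': {'x': 83, 'y': 44}}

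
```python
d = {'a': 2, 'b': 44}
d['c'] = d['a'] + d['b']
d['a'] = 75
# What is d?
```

After line 1: d = {'a': 2, 'b': 44}
After line 2 (d['c'] = 2 + 44): d = {'a': 2, 'b': 44, 'c': 46}
After line 3: d = {'a': 75, 'b': 44, 'c': 46}

{'a': 75, 'b': 44, 'c': 46}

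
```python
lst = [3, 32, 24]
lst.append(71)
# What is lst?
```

[3, 32, 24, 71]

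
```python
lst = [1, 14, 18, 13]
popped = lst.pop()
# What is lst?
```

[1, 14, 18]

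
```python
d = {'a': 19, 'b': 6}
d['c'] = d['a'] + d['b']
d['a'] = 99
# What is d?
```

After line 1: d = {'a': 19, 'b': 6}
After line 2 (d['c'] = 19 + 6): d = {'a': 19, 'b': 6, 'c': 25}
After line 3: d = {'a': 99, 'b': 6, 'c': 25}

{'a': 99, 'b': 6, 'c': 25}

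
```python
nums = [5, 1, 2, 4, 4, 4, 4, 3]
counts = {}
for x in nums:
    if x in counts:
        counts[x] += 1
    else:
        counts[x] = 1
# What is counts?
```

Initial: counts = {}, nums = [5, 1, 2, 4, 4, 4, 4, 3]
See 5: counts = {5: 1}
See 1: counts = {5: 1, 1: 1}
See 2: counts = {5: 1, 1: 1, 2: 1}
See 4: counts = {5: 1, 1: 1, 2: 1, 4: 1}
See 4: counts = {5: 1, 1: 1, 2: 1, 4: 2}
See 4: counts = {5: 1, 1: 1, 2: 1, 4: 3}
See 4: counts = {5: 1, 1: 1, 2: 1, 4: 4}
See 3: counts = {5: 1, 1: 1, 2: 1, 4: 4, 3: 1}

{5: 1, 1: 1, 2: 1, 4: 4, 3: 1}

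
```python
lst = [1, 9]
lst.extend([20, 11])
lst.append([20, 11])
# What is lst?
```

After line 1: lst = [1, 9]
After line 2 (extend unpacks [20, 11]): lst = [1, 9, 20, 11]
After line 3 (append adds [20, 11] as single element): lst = [1, 9, 20, 11, [20, 11]]

[1, 9, 20, 11, [20, 11]]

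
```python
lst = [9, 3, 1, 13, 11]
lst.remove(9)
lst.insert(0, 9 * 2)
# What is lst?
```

After line 1: lst = [9, 3, 1, 13, 11]
After line 2 (remove first 9): lst = [3, 1, 13, 11]
After line 3 (insert 18 at index 0): lst = [18, 3, 1, 13, 11]

[18, 3, 1, 13, 11]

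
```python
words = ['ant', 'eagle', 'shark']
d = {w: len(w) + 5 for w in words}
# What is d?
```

{'ant': 8, 'eagle': 10, 'shark': 10}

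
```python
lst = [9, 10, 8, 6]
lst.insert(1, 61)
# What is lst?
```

[9, 61, 10, 8, 6]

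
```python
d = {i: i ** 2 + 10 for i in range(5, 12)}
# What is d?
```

{5: 35, 6: 46, 7: 59, 8: 74, 9: 91, 10: 110, 11: 131}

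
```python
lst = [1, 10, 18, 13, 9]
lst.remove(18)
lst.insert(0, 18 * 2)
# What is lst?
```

After line 1: lst = [1, 10, 18, 13, 9]
After line 2 (remove first 18): lst = [1, 10, 13, 9]
After line 3 (insert 36 at index 0): lst = [36, 1, 10, 13, 9]

[36, 1, 10, 13, 9]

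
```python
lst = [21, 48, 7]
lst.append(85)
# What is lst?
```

[21, 48, 7, 85]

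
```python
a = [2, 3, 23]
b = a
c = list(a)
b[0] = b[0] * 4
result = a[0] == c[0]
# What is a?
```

After line 1: a = [2, 3, 23]
After line 2 (b = a, alias): a = [2, 3, 23], b = [2, 3, 23]
After line 3 (c = list(a) is a copy, new object): c = [2, 3, 23]
After line 4 (b[0] = 2 * 4 = 8; mutates shared a/b): a = b = [8, 3, 23], c = [2, 3, 23]
After line 5 (a[0] = 8, c[0] = 2; result = False)

[8, 3, 23]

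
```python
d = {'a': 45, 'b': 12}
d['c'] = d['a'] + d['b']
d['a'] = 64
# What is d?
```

After line 1: d = {'a': 45, 'b': 12}
After line 2 (d['c'] = 45 + 12): d = {'a': 45, 'b': 12, 'c': 57}
After line 3: d = {'a': 64, 'b': 12, 'c': 57}

{'a': 64, 'b': 12, 'c': 57}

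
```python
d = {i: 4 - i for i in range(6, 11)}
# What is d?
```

{6: -2, 7: -3, 8: -4, 9: -5, 10: -6}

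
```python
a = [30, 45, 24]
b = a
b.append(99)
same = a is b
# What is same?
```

After line 1: a = [30, 45, 24]
After line 2 (b = a is an alias, same object): a = [30, 45, 24], b = [30, 45, 24]
After line 3 (b.append mutates the shared list): a = [30, 45, 24, 99], b = [30, 45, 24, 99]
After line 4 (same = a is b; same object -> True): same = True

True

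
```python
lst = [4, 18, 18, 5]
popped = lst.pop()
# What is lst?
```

[4, 18, 18]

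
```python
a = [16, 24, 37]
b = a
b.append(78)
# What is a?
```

After line 1: a = [16, 24, 37]
After line 2 (b = a is an alias, same object): a = [16, 24, 37], b = [16, 24, 37]
After line 3 (b.append mutates the shared list): a = [16, 24, 37, 78], b = [16, 24, 37, 78]

[16, 24, 37, 78]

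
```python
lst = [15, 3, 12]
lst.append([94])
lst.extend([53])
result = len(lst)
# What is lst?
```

After line 1: lst = [15, 3, 12]
After line 2 (append adds [94] as single element): lst = [15, 3, 12, [94]]
After line 3 (extend unpacks [53], adds 53): lst = [15, 3, 12, [94], 53]
After line 4: result = len(lst) = 5

[15, 3, 12, [94], 53]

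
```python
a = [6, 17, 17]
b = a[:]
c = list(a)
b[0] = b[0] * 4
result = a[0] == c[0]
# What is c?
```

After line 1: a = [6, 17, 17]
After line 2 (b = a[:], copy): a = [6, 17, 17], b = [6, 17, 17]
After line 3 (c = list(a) is a copy, new object): c = [6, 17, 17]
After line 4 (b[0] = 6 * 4 = 24; only b mutates (copy)): a = [6, 17, 17], b = [24, 17, 17], c = [6, 17, 17]
After line 5 (a[0] = 6, c[0] = 6; result = True)

[6, 17, 17]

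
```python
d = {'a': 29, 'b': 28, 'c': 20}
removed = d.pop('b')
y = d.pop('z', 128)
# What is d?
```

After line 1: d = {'a': 29, 'b': 28, 'c': 20}
After line 2 (pop 'b' returns 28): d = {'a': 29, 'c': 20}, removed = 28
After line 3 (pop 'z' missing, returns default 128): d = {'a': 29, 'c': 20}, y = 128

{'a': 29, 'c': 20}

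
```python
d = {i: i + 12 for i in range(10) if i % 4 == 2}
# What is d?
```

{2: 14, 6: 18}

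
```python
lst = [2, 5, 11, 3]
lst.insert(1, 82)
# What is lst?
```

[2, 82, 5, 11, 3]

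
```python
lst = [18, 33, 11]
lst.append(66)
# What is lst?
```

[18, 33, 11, 66]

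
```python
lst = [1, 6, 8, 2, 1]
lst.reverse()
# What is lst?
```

[1, 2, 8, 6, 1]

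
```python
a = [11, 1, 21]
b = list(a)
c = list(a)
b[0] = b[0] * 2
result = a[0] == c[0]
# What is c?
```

After line 1: a = [11, 1, 21]
After line 2 (b = list(a), copy): a = [11, 1, 21], b = [11, 1, 21]
After line 3 (c = list(a) is a copy, new object): c = [11, 1, 21]
After line 4 (b[0] = 11 * 2 = 22; only b mutates (copy)): a = [11, 1, 21], b = [22, 1, 21], c = [11, 1, 21]
After line 5 (a[0] = 11, c[0] = 11; result = True)

[11, 1, 21]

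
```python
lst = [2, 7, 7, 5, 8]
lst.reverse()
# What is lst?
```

[8, 5, 7, 7, 2]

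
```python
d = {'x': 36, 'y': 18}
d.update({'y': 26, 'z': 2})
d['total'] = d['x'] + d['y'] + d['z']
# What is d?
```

After line 1: d = {'x': 36, 'y': 18}
After line 2 (y overwritten, z added): d = {'x': 36, 'y': 26, 'z': 2}
After line 3 (total = 36 + 26 + 2 = 64): d = {'x': 36, 'y': 26, 'z': 2, 'total': 64}

{'x': 36, 'y': 26, 'z': 2, 'total': 64}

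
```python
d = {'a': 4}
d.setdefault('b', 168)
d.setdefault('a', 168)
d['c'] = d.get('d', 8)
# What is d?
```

After line 1: d = {'a': 4}
After line 2 (setdefault adds 'b'=168): d = {'a': 4, 'b': 168}
After line 3 (setdefault 'a' no-op, already exists): d = {'a': 4, 'b': 168}
After line 4 (get('d', 8) returns default since 'd' not in d): d = {'a': 4, 'b': 168, 'c': 8}

{'a': 4, 'b': 168, 'c': 8}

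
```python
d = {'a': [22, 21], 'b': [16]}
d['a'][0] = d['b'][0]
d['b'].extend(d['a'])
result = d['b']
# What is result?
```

After line 1: d = {'a': [22, 21], 'b': [16]}
After line 2 (a[0] = b[0] = 16): d = {'a': [16, 21], 'b': [16]}
After line 3 (b.extend(a) appends [16, 21]): d = {'a': [16, 21], 'b': [16, 16, 21]}
After line 4: result = d['b'] = [16, 16, 21]

[16, 16, 21]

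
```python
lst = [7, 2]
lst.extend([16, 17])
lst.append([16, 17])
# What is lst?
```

After line 1: lst = [7, 2]
After line 2 (extend unpacks [16, 17]): lst = [7, 2, 16, 17]
After line 3 (append adds [16, 17] as single element): lst = [7, 2, 16, 17, [16, 17]]

[7, 2, 16, 17, [16, 17]]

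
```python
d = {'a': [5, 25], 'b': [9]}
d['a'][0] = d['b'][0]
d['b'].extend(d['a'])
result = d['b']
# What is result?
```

After line 1: d = {'a': [5, 25], 'b': [9]}
After line 2 (a[0] = b[0] = 9): d = {'a': [9, 25], 'b': [9]}
After line 3 (b.extend(a) appends [9, 25]): d = {'a': [9, 25], 'b': [9, 9, 25]}
After line 4: result = d['b'] = [9, 9, 25]

[9, 9, 25]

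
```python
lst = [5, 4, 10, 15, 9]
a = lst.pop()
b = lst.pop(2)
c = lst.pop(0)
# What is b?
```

After line 1: lst = [5, 4, 10, 15, 9]
After line 2 (pop() -> a = 9): lst = [5, 4, 10, 15]
After line 3 (pop(2) -> b = 10): lst = [5, 4, 15]
After line 4 (pop(0) -> c = 5): lst = [4, 15]

10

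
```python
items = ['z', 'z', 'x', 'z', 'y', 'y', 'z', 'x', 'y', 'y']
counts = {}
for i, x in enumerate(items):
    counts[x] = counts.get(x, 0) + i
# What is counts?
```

Initial: counts = {}, items = ['z', 'z', 'x', 'z', 'y', 'y', 'z', 'x', 'y', 'y']
i=0, x='z': counts = {'z': 0}
i=1, x='z': counts = {'z': 1}
i=2, x='x': counts = {'z': 1, 'x': 2}
i=3, x='z': counts = {'z': 4, 'x': 2}
i=4, x='y': counts = {'z': 4, 'x': 2, 'y': 4}
i=5, x='y': counts = {'z': 4, 'x': 2, 'y': 9}
i=6, x='z': counts = {'z': 10, 'x': 2, 'y': 9}
i=7, x='x': counts = {'z': 10, 'x': 9, 'y': 9}
i=8, x='y': counts = {'z': 10, 'x': 9, 'y': 17}
i=9, x='y': counts = {'z': 10, 'x': 9, 'y': 26}

{'z': 10, 'x': 9, 'y': 26}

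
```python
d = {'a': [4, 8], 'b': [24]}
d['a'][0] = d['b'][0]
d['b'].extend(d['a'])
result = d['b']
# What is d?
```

After line 1: d = {'a': [4, 8], 'b': [24]}
After line 2 (a[0] = b[0] = 24): d = {'a': [24, 8], 'b': [24]}
After line 3 (b.extend(a) appends [24, 8]): d = {'a': [24, 8], 'b': [24, 24, 8]}
After line 4: result = d['b'] = [24, 24, 8]

{'a': [24, 8], 'b': [24, 24, 8]}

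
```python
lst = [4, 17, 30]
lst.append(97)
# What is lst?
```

[4, 17, 30, 97]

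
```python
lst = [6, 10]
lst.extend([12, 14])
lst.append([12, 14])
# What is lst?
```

After line 1: lst = [6, 10]
After line 2 (extend unpacks [12, 14]): lst = [6, 10, 12, 14]
After line 3 (append adds [12, 14] as single element): lst = [6, 10, 12, 14, [12, 14]]

[6, 10, 12, 14, [12, 14]]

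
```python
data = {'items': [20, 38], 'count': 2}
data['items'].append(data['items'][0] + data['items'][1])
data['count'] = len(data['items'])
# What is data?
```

After line 1: data = {'items': [20, 38], 'count': 2}
After line 2 (append 20 + 38 = 58): data = {'items': [20, 38, 58], 'count': 2}
After line 3 (count = len(items) = 3): data = {'items': [20, 38, 58], 'count': 3}

{'items': [20, 38, 58], 'count': 3}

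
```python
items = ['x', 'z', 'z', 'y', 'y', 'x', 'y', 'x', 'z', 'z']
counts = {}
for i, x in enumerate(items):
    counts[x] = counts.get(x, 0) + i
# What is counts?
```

Initial: counts = {}, items = ['x', 'z', 'z', 'y', 'y', 'x', 'y', 'x', 'z', 'z']
i=0, x='x': counts = {'x': 0}
i=1, x='z': counts = {'x': 0, 'z': 1}
i=2, x='z': counts = {'x': 0, 'z': 3}
i=3, x='y': counts = {'x': 0, 'z': 3, 'y': 3}
i=4, x='y': counts = {'x': 0, 'z': 3, 'y': 7}
i=5, x='x': counts = {'x': 5, 'z': 3, 'y': 7}
i=6, x='y': counts = {'x': 5, 'z': 3, 'y': 13}
i=7, x='x': counts = {'x': 12, 'z': 3, 'y': 13}
i=8, x='z': counts = {'x': 12, 'z': 11, 'y': 13}
i=9, x='z': counts = {'x': 12, 'z': 20, 'y': 13}

{'x': 12, 'z': 20, 'y': 13}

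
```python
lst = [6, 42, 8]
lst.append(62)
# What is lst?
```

[6, 42, 8, 62]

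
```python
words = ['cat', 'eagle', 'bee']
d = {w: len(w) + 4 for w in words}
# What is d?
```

{'cat': 7, 'eagle': 9, 'bee': 7}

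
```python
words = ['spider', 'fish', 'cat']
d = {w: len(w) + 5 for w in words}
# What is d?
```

{'spider': 11, 'fish': 9, 'cat': 8}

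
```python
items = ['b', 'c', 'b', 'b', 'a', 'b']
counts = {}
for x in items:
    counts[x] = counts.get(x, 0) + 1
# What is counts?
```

Initial: counts = {}, items = ['b', 'c', 'b', 'b', 'a', 'b']
See 'b': counts = {'b': 1}
See 'c': counts = {'b': 1, 'c': 1}
See 'b': counts = {'b': 2, 'c': 1}
See 'b': counts = {'b': 3, 'c': 1}
See 'a': counts = {'b': 3, 'c': 1, 'a': 1}
See 'b': counts = {'b': 4, 'c': 1, 'a': 1}

{'b': 4, 'c': 1, 'a': 1}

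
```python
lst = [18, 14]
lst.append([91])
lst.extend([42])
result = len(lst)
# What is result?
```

After line 1: lst = [18, 14]
After line 2 (append adds [91] as single element): lst = [18, 14, [91]]
After line 3 (extend unpacks [42], adds 42): lst = [18, 14, [91], 42]
After line 4: result = len(lst) = 4

4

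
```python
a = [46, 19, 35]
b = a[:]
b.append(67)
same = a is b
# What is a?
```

After line 1: a = [46, 19, 35]
After line 2 (b = a[:] is a shallow copy, new object): a = [46, 19, 35], b = [46, 19, 35]
After line 3 (append only mutates b): a = [46, 19, 35], b = [46, 19, 35, 67]
After line 4 (same = a is b; different objects -> False): same = False

[46, 19, 35]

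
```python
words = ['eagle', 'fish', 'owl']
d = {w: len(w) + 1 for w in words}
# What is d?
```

{'eagle': 6, 'fish': 5, 'owl': 4}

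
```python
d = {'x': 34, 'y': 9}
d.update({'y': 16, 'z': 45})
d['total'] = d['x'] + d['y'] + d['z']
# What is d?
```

After line 1: d = {'x': 34, 'y': 9}
After line 2 (y overwritten, z added): d = {'x': 34, 'y': 16, 'z': 45}
After line 3 (total = 34 + 16 + 45 = 95): d = {'x': 34, 'y': 16, 'z': 45, 'total': 95}

{'x': 34, 'y': 16, 'z': 45, 'total': 95}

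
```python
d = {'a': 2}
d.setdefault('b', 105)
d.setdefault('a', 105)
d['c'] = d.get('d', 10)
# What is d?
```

After line 1: d = {'a': 2}
After line 2 (setdefault adds 'b'=105): d = {'a': 2, 'b': 105}
After line 3 (setdefault 'a' no-op, already exists): d = {'a': 2, 'b': 105}
After line 4 (get('d', 10) returns default since 'd' not in d): d = {'a': 2, 'b': 105, 'c': 10}

{'a': 2, 'b': 105, 'c': 10}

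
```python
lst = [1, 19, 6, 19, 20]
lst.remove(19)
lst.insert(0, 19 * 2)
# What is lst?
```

After line 1: lst = [1, 19, 6, 19, 20]
After line 2 (remove first 19): lst = [1, 6, 19, 20]
After line 3 (insert 38 at index 0): lst = [38, 1, 6, 19, 20]

[38, 1, 6, 19, 20]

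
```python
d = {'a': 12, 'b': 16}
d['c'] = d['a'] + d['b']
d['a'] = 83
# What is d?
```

After line 1: d = {'a': 12, 'b': 16}
After line 2 (d['c'] = 12 + 16): d = {'a': 12, 'b': 16, 'c': 28}
After line 3: d = {'a': 83, 'b': 16, 'c': 28}

{'a': 83, 'b': 16, 'c': 28}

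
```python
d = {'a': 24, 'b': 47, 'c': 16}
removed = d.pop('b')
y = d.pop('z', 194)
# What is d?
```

After line 1: d = {'a': 24, 'b': 47, 'c': 16}
After line 2 (pop 'b' returns 47): d = {'a': 24, 'c': 16}, removed = 47
After line 3 (pop 'z' missing, returns default 194): d = {'a': 24, 'c': 16}, y = 194

{'a': 24, 'c': 16}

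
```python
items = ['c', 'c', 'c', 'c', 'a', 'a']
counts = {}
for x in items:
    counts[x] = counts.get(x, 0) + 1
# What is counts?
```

Initial: counts = {}, items = ['c', 'c', 'c', 'c', 'a', 'a']
See 'c': counts = {'c': 1}
See 'c': counts = {'c': 2}
See 'c': counts = {'c': 3}
See 'c': counts = {'c': 4}
See 'a': counts = {'c': 4, 'a': 1}
See 'a': counts = {'c': 4, 'a': 2}

{'c': 4, 'a': 2}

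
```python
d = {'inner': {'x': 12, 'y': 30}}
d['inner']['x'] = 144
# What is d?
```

After line 1: d = {'inner': {'x': 12, 'y': 30}}
After line 2 (inner x overwritten): d = {'inner': {'x': 144, 'y': 30}}

{'inner': {'x': 144, 'y': 30}}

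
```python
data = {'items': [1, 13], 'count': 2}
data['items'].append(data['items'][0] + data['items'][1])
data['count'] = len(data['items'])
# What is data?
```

After line 1: data = {'items': [1, 13], 'count': 2}
After line 2 (append 1 + 13 = 14): data = {'items': [1, 13, 14], 'count': 2}
After line 3 (count = len(items) = 3): data = {'items': [1, 13, 14], 'count': 3}

{'items': [1, 13, 14], 'count': 3}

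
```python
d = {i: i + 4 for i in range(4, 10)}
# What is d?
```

{4: 8, 5: 9, 6: 10, 7: 11, 8: 12, 9: 13}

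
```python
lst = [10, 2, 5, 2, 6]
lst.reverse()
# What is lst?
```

[6, 2, 5, 2, 10]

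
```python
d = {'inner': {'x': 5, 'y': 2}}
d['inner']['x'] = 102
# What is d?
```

After line 1: d = {'inner': {'x': 5, 'y': 2}}
After line 2 (inner x overwritten): d = {'inner': {'x': 102, 'y': 2}}

{'inner': {'x': 102, 'y': 2}}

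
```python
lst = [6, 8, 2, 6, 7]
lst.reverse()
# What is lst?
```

[7, 6, 2, 8, 6]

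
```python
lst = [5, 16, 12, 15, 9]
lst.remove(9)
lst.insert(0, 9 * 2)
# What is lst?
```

After line 1: lst = [5, 16, 12, 15, 9]
After line 2 (remove first 9): lst = [5, 16, 12, 15]
After line 3 (insert 18 at index 0): lst = [18, 5, 16, 12, 15]

[18, 5, 16, 12, 15]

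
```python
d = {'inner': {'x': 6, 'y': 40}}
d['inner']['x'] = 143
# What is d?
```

After line 1: d = {'inner': {'x': 6, 'y': 40}}
After line 2 (inner x overwritten): d = {'inner': {'x': 143, 'y': 40}}

{'inner': {'x': 143, 'y': 40}}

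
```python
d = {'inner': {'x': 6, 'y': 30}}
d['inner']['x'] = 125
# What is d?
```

After line 1: d = {'inner': {'x': 6, 'y': 30}}
After line 2 (inner x overwritten): d = {'inner': {'x': 125, 'y': 30}}

{'inner': {'x': 125, 'y': 30}}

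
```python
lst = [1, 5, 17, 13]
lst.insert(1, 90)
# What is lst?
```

[1, 90, 5, 17, 13]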